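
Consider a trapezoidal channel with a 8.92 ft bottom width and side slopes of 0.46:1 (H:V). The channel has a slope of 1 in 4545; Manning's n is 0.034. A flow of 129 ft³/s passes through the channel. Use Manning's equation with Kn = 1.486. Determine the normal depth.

y_n = 7.07 ft

Manning's equation rearranged: A R^(2/3) = nQ / (1.486·√S) = 0.034 × 129 / (1.486 × √0.00022) = 199.
Try y = 8.7 ft: A R^(2/3) = 283.5 — too large.
Try y = 6.3 ft: A R^(2/3) = 163.9 — too small.
Try y = 7.07 ft: A R^(2/3) = 198.9 — close enough.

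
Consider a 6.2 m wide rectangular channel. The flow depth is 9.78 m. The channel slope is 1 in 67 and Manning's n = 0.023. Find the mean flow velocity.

Flow area A = b·y = 6.2 × 9.78 = 60.64 m². Wetted perimeter P = b + 2y = 6.2 + 2×9.78 = 25.76 m.
Hydraulic radius R = A/P = 60.64/25.76 = 2.354 m.
From Manning's equation, V = (1/n) R^(2/3) S^(1/2) = (1/0.023) × 2.354^(2/3) × 0.01493^(1/2) = 9.4 m/s.

V = 9.4 m/s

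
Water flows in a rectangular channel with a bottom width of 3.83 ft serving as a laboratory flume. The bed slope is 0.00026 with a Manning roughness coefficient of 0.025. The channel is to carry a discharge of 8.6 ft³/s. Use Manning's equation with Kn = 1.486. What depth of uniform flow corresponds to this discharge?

Manning's equation rearranged: A R^(2/3) = nQ / (1.486·√S) = 0.025 × 8.6 / (1.486 × √0.00026) = 8.973.
Try y = 2.55 ft: A R^(2/3) = 10.37 — too large.
Try y = 1.62 ft: A R^(2/3) = 5.687 — too small.
Try y = 2.28 ft: A R^(2/3) = 8.968 — close enough.

y_n = 2.28 ft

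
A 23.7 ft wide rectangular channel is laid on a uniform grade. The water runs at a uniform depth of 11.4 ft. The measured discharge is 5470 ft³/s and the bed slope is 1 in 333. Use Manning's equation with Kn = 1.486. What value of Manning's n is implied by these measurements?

n = 0.013

Flow area A = b·y = 23.7 × 11.4 = 270.2 ft². Wetted perimeter P = b + 2y = 23.7 + 2×11.4 = 46.5 ft.
Hydraulic radius R = A/P = 270.2/46.5 = 5.81 ft.
Rearranging Manning's equation: n = (1.486/Q) A R^(2/3) S^(1/2) = (1.486/5470) × 270.2 × 5.81^(2/3) × √0.003003 = 0.013.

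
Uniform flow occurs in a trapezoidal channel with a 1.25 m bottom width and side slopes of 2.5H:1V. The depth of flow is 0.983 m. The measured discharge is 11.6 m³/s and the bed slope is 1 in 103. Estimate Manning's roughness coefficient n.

n = 0.021

With bottom width b = 1.25 m and side slope z = 2.5: A = (b + zy)y = (1.25 + 2.5×0.983)×0.983 = 3.644 m²; P = b + 2y√(1+z²) = 1.25 + 2×0.983×2.693 = 6.544 m.
Hydraulic radius R = A/P = 3.644/6.544 = 0.557 m.
Rearranging Manning's equation: n = (1/Q) A R^(2/3) S^(1/2) = (1/11.6) × 3.644 × 0.557^(2/3) × √0.009709 = 0.021.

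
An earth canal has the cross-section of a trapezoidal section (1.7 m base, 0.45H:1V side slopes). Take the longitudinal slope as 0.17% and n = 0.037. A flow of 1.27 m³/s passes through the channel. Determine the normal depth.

y_n = 0.864 m

Manning's equation rearranged: A R^(2/3) = nQ / (1·√S) = 0.037 × 1.27 / (√0.0017) = 1.14.
Try y = 1.02 m: A R^(2/3) = 1.495 — high.
Try y = 0.864 m: A R^(2/3) = 1.14 — close enough.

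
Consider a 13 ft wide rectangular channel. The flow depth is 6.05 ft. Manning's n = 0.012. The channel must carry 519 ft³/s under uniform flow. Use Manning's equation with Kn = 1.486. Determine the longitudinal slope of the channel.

Flow area A = b·y = 13 × 6.05 = 78.65 ft². Wetted perimeter P = b + 2y = 13 + 2×6.05 = 25.1 ft.
Hydraulic radius R = A/P = 78.65/25.1 = 3.133 ft.
From Manning's equation, S = [nQ / (1.486 A R^(2/3))]² = [0.012 × 519 / (1.486 × 78.65 × 3.133^(2/3))]² = 0.000619.

S = 0.000619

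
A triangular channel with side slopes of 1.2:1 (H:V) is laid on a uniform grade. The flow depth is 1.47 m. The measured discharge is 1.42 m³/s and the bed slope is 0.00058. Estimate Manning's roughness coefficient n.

For a triangular section with side slope z = 1.2: A = zy² = 1.2×1.47² = 2.593 m²; P = 2y√(1+z²) = 2×1.47×1.562 = 4.592 m.
Hydraulic radius R = A/P = 2.593/4.592 = 0.5646 m.
Rearranging Manning's equation: n = (1/Q) A R^(2/3) S^(1/2) = (1/1.42) × 2.593 × 0.5646^(2/3) × √0.00058 = 0.03.

n = 0.03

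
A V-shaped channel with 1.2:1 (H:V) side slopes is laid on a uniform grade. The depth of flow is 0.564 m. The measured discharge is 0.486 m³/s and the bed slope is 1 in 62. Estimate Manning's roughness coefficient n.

n = 0.036

For a triangular section with side slope z = 1.2: A = zy² = 1.2×0.564² = 0.3817 m²; P = 2y√(1+z²) = 2×0.564×1.562 = 1.762 m.
Hydraulic radius R = A/P = 0.3817/1.762 = 0.2166 m.
Rearranging Manning's equation: n = (1/Q) A R^(2/3) S^(1/2) = (1/0.486) × 0.3817 × 0.2166^(2/3) × √0.01613 = 0.036.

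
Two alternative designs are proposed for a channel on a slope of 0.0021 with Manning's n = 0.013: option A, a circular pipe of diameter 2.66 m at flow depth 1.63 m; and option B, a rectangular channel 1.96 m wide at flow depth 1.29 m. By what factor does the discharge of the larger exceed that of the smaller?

Channel A: For a circular section of diameter D = 2.66 m at depth y = 1.63 m, the central angle is θ = 2 arccos(1 − 2y/D) = 3.597 rad. Then A = (D²/8)(θ − sin θ) = 3.57 m² and P = Dθ/2 = 4.784 m. Hydraulic radius R = A/P = 3.57/4.784 = 0.7463 m. Q_A = (1/0.013)·3.57·0.7463^(2/3)·√0.0021 = 10.35 m³/s.
Channel B: Flow area A = b·y = 1.96 × 1.29 = 2.528 m². Wetted perimeter P = b + 2y = 1.96 + 2×1.29 = 4.54 m. Hydraulic radius R = A/P = 2.528/4.54 = 0.5569 m. Q_B = (1/0.013)·2.528·0.5569^(2/3)·√0.0021 = 6.033 m³/s.
The larger discharge is 10.35 m³/s and the smaller is 6.033 m³/s; the ratio is 1.72.

1.72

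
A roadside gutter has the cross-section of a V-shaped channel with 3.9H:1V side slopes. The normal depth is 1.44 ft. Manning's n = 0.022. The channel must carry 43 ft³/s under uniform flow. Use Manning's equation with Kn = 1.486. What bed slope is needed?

S = 0.01

For a triangular section with side slope z = 3.9: A = zy² = 3.9×1.44² = 8.087 ft²; P = 2y√(1+z²) = 2×1.44×4.026 = 11.6 ft.
Hydraulic radius R = A/P = 8.087/11.6 = 0.6974 ft.
From Manning's equation, S = [nQ / (1.486 A R^(2/3))]² = [0.022 × 43 / (1.486 × 8.087 × 0.6974^(2/3))]² = 0.01.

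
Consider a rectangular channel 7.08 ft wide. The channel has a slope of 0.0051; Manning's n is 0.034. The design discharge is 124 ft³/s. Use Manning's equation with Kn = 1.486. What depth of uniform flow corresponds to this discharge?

y_n = 3.76 ft

Manning's equation rearranged: A R^(2/3) = nQ / (1.486·√S) = 0.034 × 124 / (1.486 × √0.0051) = 39.73.
At y = 4.4 ft: A R^(2/3) = 48.82 — too large.
At y = 2.6 ft: A R^(2/3) = 24.11 — too small.
At y = 3.76 ft: A R^(2/3) = 39.73 — matches.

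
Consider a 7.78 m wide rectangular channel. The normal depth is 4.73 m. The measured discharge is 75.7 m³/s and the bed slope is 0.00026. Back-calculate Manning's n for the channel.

Flow area A = b·y = 7.78 × 4.73 = 36.8 m². Wetted perimeter P = b + 2y = 7.78 + 2×4.73 = 17.24 m.
Hydraulic radius R = A/P = 36.8/17.24 = 2.135 m.
Rearranging Manning's equation: n = (1/Q) A R^(2/3) S^(1/2) = (1/75.7) × 36.8 × 2.135^(2/3) × √0.00026 = 0.013.

n = 0.013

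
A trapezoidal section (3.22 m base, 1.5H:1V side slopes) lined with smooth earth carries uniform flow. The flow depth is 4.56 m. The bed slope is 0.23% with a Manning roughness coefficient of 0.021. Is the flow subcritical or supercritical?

subcritical

With bottom width b = 3.22 m and side slope z = 1.5: A = (b + zy)y = (3.22 + 1.5×4.56)×4.56 = 45.87 m²; P = b + 2y√(1+z²) = 3.22 + 2×4.56×1.803 = 19.66 m.
Hydraulic radius R = A/P = 45.87/19.66 = 2.333 m.
V = (1/n) R^(2/3) √S = (1/0.021) × 2.333^(2/3) × √0.0023 = 4.017 m/s. Hydraulic depth D_h = A/T = 45.87/16.9 = 2.714 m.
Froude number Fr = V/√(g·D_h) = 4.017/√(9.81×2.714) = 0.779, which is less than 1, so the flow is subcritical.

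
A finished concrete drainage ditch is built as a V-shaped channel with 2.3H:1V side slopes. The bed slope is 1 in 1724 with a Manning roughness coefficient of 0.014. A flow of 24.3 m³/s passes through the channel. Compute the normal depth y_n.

Manning's equation rearranged: A R^(2/3) = nQ / (1·√S) = 0.014 × 24.3 / (√0.00058) = 14.13.
At y = 3.04 m: A R^(2/3) = 26.52 — too large.
At y = 2.4 m: A R^(2/3) = 14.12 — ≈ 14.13.

y_n = 2.4 m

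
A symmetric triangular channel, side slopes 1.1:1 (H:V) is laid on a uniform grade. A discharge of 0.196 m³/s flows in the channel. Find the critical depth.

y_c = 0.365 m

At critical depth, Q² T / (g A³) = 1, i.e. A³/T = Q²/g = 0.196²/9.81 = 0.003916.
Try y = 0.269 m: A³/T = 0.0008522 — short.
Try y = 0.443 m: A³/T = 0.01032 — over.
Try y = 0.365 m: A³/T = 0.003919 — close enough.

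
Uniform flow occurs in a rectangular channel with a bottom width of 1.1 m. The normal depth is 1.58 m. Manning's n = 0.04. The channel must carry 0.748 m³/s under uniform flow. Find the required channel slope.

S = 0.000979

Flow area A = b·y = 1.1 × 1.58 = 1.738 m². Wetted perimeter P = b + 2y = 1.1 + 2×1.58 = 4.26 m.
Hydraulic radius R = A/P = 1.738/4.26 = 0.408 m.
From Manning's equation, S = [nQ / (1 A R^(2/3))]² = [0.04 × 0.748 / (1 × 1.738 × 0.408^(2/3))]² = 0.000979.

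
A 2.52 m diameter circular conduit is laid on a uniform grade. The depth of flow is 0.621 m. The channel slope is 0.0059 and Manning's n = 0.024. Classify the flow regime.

subcritical

For a circular section of diameter D = 2.52 m at depth y = 0.621 m, the central angle is θ = 2 arccos(1 − 2y/D) = 2.078 rad. Then A = (D²/8)(θ − sin θ) = 0.9555 m² and P = Dθ/2 = 2.618 m.
Hydraulic radius R = A/P = 0.9555/2.618 = 0.365 m.
V = (1/n) R^(2/3) √S = (1/0.024) × 0.365^(2/3) × √0.0059 = 1.634 m/s. Hydraulic depth D_h = A/T = 0.9555/2.172 = 0.4399 m.
Froude number Fr = V/√(g·D_h) = 1.634/√(9.81×0.4399) = 0.787, which is less than 1, so the flow is subcritical.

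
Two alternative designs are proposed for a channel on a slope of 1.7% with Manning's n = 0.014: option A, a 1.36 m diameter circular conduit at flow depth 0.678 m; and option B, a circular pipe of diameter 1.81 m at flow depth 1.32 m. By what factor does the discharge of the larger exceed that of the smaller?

3.8

Channel A: For a circular section of diameter D = 1.36 m at depth y = 0.678 m, the central angle is θ = 2 arccos(1 − 2y/D) = 3.136 rad. Then A = (D²/8)(θ − sin θ) = 0.7236 m² and P = Dθ/2 = 2.132 m. Hydraulic radius R = A/P = 0.7236/2.132 = 0.3394 m. Q_A = (1/0.014)·0.7236·0.3394^(2/3)·√0.017 = 3.279 m³/s.
Channel B: For a circular section of diameter D = 1.81 m at depth y = 1.32 m, the central angle is θ = 2 arccos(1 − 2y/D) = 4.094 rad. Then A = (D²/8)(θ − sin θ) = 2.01 m² and P = Dθ/2 = 3.705 m. Hydraulic radius R = A/P = 2.01/3.705 = 0.5426 m. Q_B = (1/0.014)·2.01·0.5426^(2/3)·√0.017 = 12.46 m³/s.
The larger discharge is 12.46 m³/s and the smaller is 3.279 m³/s; the ratio is 3.8.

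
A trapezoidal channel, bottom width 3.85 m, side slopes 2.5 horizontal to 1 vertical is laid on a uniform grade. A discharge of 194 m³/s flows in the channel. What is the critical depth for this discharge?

y_c = 3.46 m

At critical depth, Q² T / (g A³) = 1, i.e. A³/T = Q²/g = 194²/9.81 = 3836.
Try y = 2.95 m: A³/T = 1952 — too small.
Try y = 4.2 m: A³/T = 8810 — too large.
Try y = 3.46 m: A³/T = 3825 — ≈ 3836.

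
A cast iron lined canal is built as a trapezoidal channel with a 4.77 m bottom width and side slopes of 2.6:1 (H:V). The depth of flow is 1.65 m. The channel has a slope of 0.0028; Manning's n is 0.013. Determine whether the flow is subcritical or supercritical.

With bottom width b = 4.77 m and side slope z = 2.6: A = (b + zy)y = (4.77 + 2.6×1.65)×1.65 = 14.95 m²; P = b + 2y√(1+z²) = 4.77 + 2×1.65×2.786 = 13.96 m.
Hydraulic radius R = A/P = 14.95/13.96 = 1.071 m.
V = (1/n) R^(2/3) √S = (1/0.013) × 1.071^(2/3) × √0.0028 = 4.26 m/s. Hydraulic depth D_h = A/T = 14.95/13.35 = 1.12 m.
Froude number Fr = V/√(g·D_h) = 4.26/√(9.81×1.12) = 1.29, which is greater than 1, so the flow is supercritical.

supercritical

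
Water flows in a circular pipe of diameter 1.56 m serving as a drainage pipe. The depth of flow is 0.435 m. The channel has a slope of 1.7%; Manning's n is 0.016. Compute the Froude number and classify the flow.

For a circular section of diameter D = 1.56 m at depth y = 0.435 m, the central angle is θ = 2 arccos(1 − 2y/D) = 2.225 rad. Then A = (D²/8)(θ − sin θ) = 0.4356 m² and P = Dθ/2 = 1.736 m.
Hydraulic radius R = A/P = 0.4356/1.736 = 0.251 m.
V = (1/n) R^(2/3) √S = (1/0.016) × 0.251^(2/3) × √0.017 = 3.242 m/s. Hydraulic depth D_h = A/T = 0.4356/1.399 = 0.3113 m.
Froude number Fr = V/√(g·D_h) = 3.242/√(9.81×0.3113) = 1.86, which is greater than 1, so the flow is supercritical.

supercritical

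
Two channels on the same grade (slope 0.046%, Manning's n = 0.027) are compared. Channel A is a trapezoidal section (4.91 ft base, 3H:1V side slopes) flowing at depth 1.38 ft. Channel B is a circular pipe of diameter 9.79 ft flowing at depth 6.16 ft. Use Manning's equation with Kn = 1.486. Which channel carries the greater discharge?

Channel A: With bottom width b = 4.91 ft and side slope z = 3: A = (b + zy)y = (4.91 + 3×1.38)×1.38 = 12.49 ft²; P = b + 2y√(1+z²) = 4.91 + 2×1.38×3.162 = 13.64 ft. Hydraulic radius R = A/P = 12.49/13.64 = 0.9158 ft. Q_A = (1.486/0.027)·12.49·0.9158^(2/3)·√0.00046 = 13.9 ft³/s.
Channel B: For a circular section of diameter D = 9.79 ft at depth y = 6.16 ft, the central angle is θ = 2 arccos(1 − 2y/D) = 3.664 rad. Then A = (D²/8)(θ − sin θ) = 49.88 ft² and P = Dθ/2 = 17.94 ft. Hydraulic radius R = A/P = 49.88/17.94 = 2.781 ft. Q_B = (1.486/0.027)·49.88·2.781^(2/3)·√0.00046 = 116.4 ft³/s.
Q_A = 13.9 ft³/s vs Q_B = 116.4 ft³/s, so channel B carries more.

channel B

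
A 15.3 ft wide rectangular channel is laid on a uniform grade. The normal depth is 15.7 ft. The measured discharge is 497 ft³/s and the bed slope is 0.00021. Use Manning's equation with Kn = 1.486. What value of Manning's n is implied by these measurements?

Flow area A = b·y = 15.3 × 15.7 = 240.2 ft². Wetted perimeter P = b + 2y = 15.3 + 2×15.7 = 46.7 ft.
Hydraulic radius R = A/P = 240.2/46.7 = 5.144 ft.
Rearranging Manning's equation: n = (1.486/Q) A R^(2/3) S^(1/2) = (1.486/497) × 240.2 × 5.144^(2/3) × √0.00021 = 0.031.

n = 0.031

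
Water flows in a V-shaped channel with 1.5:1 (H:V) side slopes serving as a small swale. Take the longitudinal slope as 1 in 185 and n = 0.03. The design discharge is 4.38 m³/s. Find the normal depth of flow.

Manning's equation rearranged: A R^(2/3) = nQ / (1·√S) = 0.03 × 4.38 / (√0.005405) = 1.787.
Trying y = 0.953 m: A R^(2/3) = 0.7352 — short.
Trying y = 1.46 m: A R^(2/3) = 2.293 — over.
Trying y = 1.33 m: A R^(2/3) = 1.788 — close enough.

y_n = 1.33 m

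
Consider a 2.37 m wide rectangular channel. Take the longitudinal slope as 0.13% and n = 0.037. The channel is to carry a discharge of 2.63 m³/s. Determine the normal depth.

Manning's equation rearranged: A R^(2/3) = nQ / (1·√S) = 0.037 × 2.63 / (√0.0013) = 2.699.
At y = 1.64 m: A R^(2/3) = 3.029 — too large.
At y = 1.31 m: A R^(2/3) = 2.263 — too small.
At y = 1.5 m: A R^(2/3) = 2.7 — ≈ 2.699.

y_n = 1.5 m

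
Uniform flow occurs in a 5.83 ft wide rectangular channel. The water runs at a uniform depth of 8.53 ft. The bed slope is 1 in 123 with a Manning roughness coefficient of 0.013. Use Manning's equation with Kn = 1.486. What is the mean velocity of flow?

Flow area A = b·y = 5.83 × 8.53 = 49.73 ft². Wetted perimeter P = b + 2y = 5.83 + 2×8.53 = 22.89 ft.
Hydraulic radius R = A/P = 49.73/22.89 = 2.173 ft.
From Manning's equation, V = (1.486/n) R^(2/3) S^(1/2) = (1.486/0.013) × 2.173^(2/3) × 0.00813^(1/2) = 17.3 ft/s.

V = 17.3 ft/s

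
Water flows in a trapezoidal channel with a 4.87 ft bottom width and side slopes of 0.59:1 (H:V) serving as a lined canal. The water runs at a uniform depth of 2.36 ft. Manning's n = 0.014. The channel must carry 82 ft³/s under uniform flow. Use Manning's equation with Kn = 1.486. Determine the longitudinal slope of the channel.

With bottom width b = 4.87 ft and side slope z = 0.59: A = (b + zy)y = (4.87 + 0.59×2.36)×2.36 = 14.78 ft²; P = b + 2y√(1+z²) = 4.87 + 2×2.36×1.161 = 10.35 ft.
Hydraulic radius R = A/P = 14.78/10.35 = 1.428 ft.
From Manning's equation, S = [nQ / (1.486 A R^(2/3))]² = [0.014 × 82 / (1.486 × 14.78 × 1.428^(2/3))]² = 0.0017.

S = 0.0017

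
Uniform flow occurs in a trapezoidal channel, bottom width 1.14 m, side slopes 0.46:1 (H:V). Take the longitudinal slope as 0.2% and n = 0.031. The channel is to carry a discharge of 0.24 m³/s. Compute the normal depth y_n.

Manning's equation rearranged: A R^(2/3) = nQ / (1·√S) = 0.031 × 0.24 / (√0.002) = 0.1664.
At y = 0.296 m: A R^(2/3) = 0.1338 — too small.
At y = 0.426 m: A R^(2/3) = 0.24 — too large.
At y = 0.339 m: A R^(2/3) = 0.1663 — close enough.

y_n = 0.339 m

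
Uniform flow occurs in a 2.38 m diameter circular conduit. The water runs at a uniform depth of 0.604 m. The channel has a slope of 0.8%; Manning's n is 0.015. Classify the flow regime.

For a circular section of diameter D = 2.38 m at depth y = 0.604 m, the central angle is θ = 2 arccos(1 − 2y/D) = 2.112 rad. Then A = (D²/8)(θ − sin θ) = 0.8883 m² and P = Dθ/2 = 2.513 m.
Hydraulic radius R = A/P = 0.8883/2.513 = 0.3535 m.
V = (1/n) R^(2/3) √S = (1/0.015) × 0.3535^(2/3) × √0.008 = 2.981 m/s. Hydraulic depth D_h = A/T = 0.8883/2.071 = 0.4289 m.
Froude number Fr = V/√(g·D_h) = 2.981/√(9.81×0.4289) = 1.45, which is greater than 1, so the flow is supercritical.

supercritical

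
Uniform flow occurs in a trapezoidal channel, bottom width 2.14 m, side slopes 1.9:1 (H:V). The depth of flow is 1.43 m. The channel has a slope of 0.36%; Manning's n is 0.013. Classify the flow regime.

supercritical

With bottom width b = 2.14 m and side slope z = 1.9: A = (b + zy)y = (2.14 + 1.9×1.43)×1.43 = 6.946 m²; P = b + 2y√(1+z²) = 2.14 + 2×1.43×2.147 = 8.281 m.
Hydraulic radius R = A/P = 6.946/8.281 = 0.8388 m.
V = (1/n) R^(2/3) √S = (1/0.013) × 0.8388^(2/3) × √0.0036 = 4.105 m/s. Hydraulic depth D_h = A/T = 6.946/7.574 = 0.917 m.
Froude number Fr = V/√(g·D_h) = 4.105/√(9.81×0.917) = 1.37, which is greater than 1, so the flow is supercritical.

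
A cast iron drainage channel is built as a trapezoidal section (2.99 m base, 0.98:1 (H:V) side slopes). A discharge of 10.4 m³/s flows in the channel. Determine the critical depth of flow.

y_c = 0.96 m

At critical depth, Q² T / (g A³) = 1, i.e. A³/T = Q²/g = 10.4²/9.81 = 11.03.
At y = 0.722 m: A³/T = 4.319 — short.
At y = 1.22 m: A³/T = 24.74 — over.
At y = 0.96 m: A³/T = 11.03 — matches.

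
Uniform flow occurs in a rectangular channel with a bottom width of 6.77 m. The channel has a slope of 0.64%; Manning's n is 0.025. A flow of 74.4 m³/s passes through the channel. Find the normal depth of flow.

y_n = 2.64 m

Manning's equation rearranged: A R^(2/3) = nQ / (1·√S) = 0.025 × 74.4 / (√0.0064) = 23.25.
At y = 2.05 m: A R^(2/3) = 16.33 — short.
At y = 3.04 m: A R^(2/3) = 28.17 — over.
At y = 2.64 m: A R^(2/3) = 23.25 — close enough.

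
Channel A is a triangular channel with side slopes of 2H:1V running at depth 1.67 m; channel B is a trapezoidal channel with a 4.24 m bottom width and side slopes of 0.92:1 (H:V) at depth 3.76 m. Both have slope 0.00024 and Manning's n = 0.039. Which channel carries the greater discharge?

Channel A: For a triangular section with side slope z = 2: A = zy² = 2×1.67² = 5.578 m²; P = 2y√(1+z²) = 2×1.67×2.236 = 7.468 m. Hydraulic radius R = A/P = 5.578/7.468 = 0.7468 m. Q_A = (1/0.039)·5.578·0.7468^(2/3)·√0.00024 = 1.824 m³/s.
Channel B: With bottom width b = 4.24 m and side slope z = 0.92: A = (b + zy)y = (4.24 + 0.92×3.76)×3.76 = 28.95 m²; P = b + 2y√(1+z²) = 4.24 + 2×3.76×1.359 = 14.46 m. Hydraulic radius R = A/P = 28.95/14.46 = 2.002 m. Q_B = (1/0.039)·28.95·2.002^(2/3)·√0.00024 = 18.27 m³/s.
Q_A = 1.824 m³/s vs Q_B = 18.27 m³/s, so channel B carries more.

channel B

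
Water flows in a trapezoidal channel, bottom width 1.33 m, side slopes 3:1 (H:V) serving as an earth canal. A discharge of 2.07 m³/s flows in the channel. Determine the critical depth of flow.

At critical depth, Q² T / (g A³) = 1, i.e. A³/T = Q²/g = 2.07²/9.81 = 0.4368.
At y = 0.341 m: A³/T = 0.153 — too small.
At y = 0.45 m: A³/T = 0.4352 — matches.

y_c = 0.45 m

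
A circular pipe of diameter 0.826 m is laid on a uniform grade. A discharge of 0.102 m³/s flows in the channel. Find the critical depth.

y_c = 0.186 m

At critical depth, Q² T / (g A³) = 1, i.e. A³/T = Q²/g = 0.102²/9.81 = 0.001061.
Try y = 0.127 m: A³/T = 0.0002393 — too small.
Try y = 0.186 m: A³/T = 0.001069 — matches.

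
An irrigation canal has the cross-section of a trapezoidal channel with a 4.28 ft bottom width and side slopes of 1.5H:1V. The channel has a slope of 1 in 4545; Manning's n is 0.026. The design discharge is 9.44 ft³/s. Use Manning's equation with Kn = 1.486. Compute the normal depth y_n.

Manning's equation rearranged: A R^(2/3) = nQ / (1.486·√S) = 0.026 × 9.44 / (1.486 × √0.00022) = 11.14.
Trying y = 1.41 ft: A R^(2/3) = 8.793 — too small.
Trying y = 1.87 ft: A R^(2/3) = 14.98 — too large.
Trying y = 1.6 ft: A R^(2/3) = 11.14 — close enough.

y_n = 1.6 ft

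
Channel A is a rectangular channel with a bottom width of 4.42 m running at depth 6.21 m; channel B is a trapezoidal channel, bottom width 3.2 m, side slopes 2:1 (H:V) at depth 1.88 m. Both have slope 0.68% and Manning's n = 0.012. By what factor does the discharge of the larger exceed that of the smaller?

2.68

Channel A: Flow area A = b·y = 4.42 × 6.21 = 27.45 m². Wetted perimeter P = b + 2y = 4.42 + 2×6.21 = 16.84 m. Hydraulic radius R = A/P = 27.45/16.84 = 1.63 m. Q_A = (1/0.012)·27.45·1.63^(2/3)·√0.0068 = 261.2 m³/s.
Channel B: With bottom width b = 3.2 m and side slope z = 2: A = (b + zy)y = (3.2 + 2×1.88)×1.88 = 13.08 m²; P = b + 2y√(1+z²) = 3.2 + 2×1.88×2.236 = 11.61 m. Hydraulic radius R = A/P = 13.08/11.61 = 1.127 m. Q_B = (1/0.012)·13.08·1.127^(2/3)·√0.0068 = 97.39 m³/s.
The larger discharge is 261.2 m³/s and the smaller is 97.39 m³/s; the ratio is 2.68.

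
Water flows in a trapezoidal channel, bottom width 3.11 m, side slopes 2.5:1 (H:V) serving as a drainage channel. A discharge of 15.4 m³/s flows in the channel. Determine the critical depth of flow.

At critical depth, Q² T / (g A³) = 1, i.e. A³/T = Q²/g = 15.4²/9.81 = 24.18.
Try y = 1.18 m: A³/T = 40.58 — too large.
Try y = 0.835 m: A³/T = 11.22 — too small.
Try y = 1.03 m: A³/T = 24.31 — matches.

y_c = 1.03 m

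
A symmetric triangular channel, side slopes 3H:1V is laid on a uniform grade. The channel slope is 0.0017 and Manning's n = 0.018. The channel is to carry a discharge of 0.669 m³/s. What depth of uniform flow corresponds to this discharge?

y_n = 0.503 m

Manning's equation rearranged: A R^(2/3) = nQ / (1·√S) = 0.018 × 0.669 / (√0.0017) = 0.2921.
At y = 0.634 m: A R^(2/3) = 0.5413 — high.
At y = 0.44 m: A R^(2/3) = 0.2044 — low.
At y = 0.503 m: A R^(2/3) = 0.292 — matches.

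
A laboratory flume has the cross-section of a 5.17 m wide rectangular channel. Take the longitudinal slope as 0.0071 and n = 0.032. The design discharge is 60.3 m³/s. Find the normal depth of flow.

Manning's equation rearranged: A R^(2/3) = nQ / (1·√S) = 0.032 × 60.3 / (√0.0071) = 22.9.
At y = 4.31 m: A R^(2/3) = 30.68 — over.
At y = 2.98 m: A R^(2/3) = 19.14 — short.
At y = 3.42 m: A R^(2/3) = 22.88 — ≈ 22.9.

y_n = 3.42 m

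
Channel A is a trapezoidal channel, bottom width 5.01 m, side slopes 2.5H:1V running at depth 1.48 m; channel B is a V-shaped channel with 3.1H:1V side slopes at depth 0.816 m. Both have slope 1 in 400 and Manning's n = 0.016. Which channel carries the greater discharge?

Channel A: With bottom width b = 5.01 m and side slope z = 2.5: A = (b + zy)y = (5.01 + 2.5×1.48)×1.48 = 12.89 m²; P = b + 2y√(1+z²) = 5.01 + 2×1.48×2.693 = 12.98 m. Hydraulic radius R = A/P = 12.89/12.98 = 0.9931 m. Q_A = (1/0.016)·12.89·0.9931^(2/3)·√0.0025 = 40.1 m³/s.
Channel B: For a triangular section with side slope z = 3.1: A = zy² = 3.1×0.816² = 2.064 m²; P = 2y√(1+z²) = 2×0.816×3.257 = 5.316 m. Hydraulic radius R = A/P = 2.064/5.316 = 0.3883 m. Q_B = (1/0.016)·2.064·0.3883^(2/3)·√0.0025 = 3.433 m³/s.
Q_A = 40.1 m³/s vs Q_B = 3.433 m³/s, so channel A carries more.

channel A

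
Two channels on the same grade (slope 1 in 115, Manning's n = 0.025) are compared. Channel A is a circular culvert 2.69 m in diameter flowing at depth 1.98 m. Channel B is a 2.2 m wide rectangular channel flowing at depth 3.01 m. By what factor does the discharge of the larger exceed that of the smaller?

Channel A: For a circular section of diameter D = 2.69 m at depth y = 1.98 m, the central angle is θ = 2 arccos(1 − 2y/D) = 4.125 rad. Then A = (D²/8)(θ − sin θ) = 4.484 m² and P = Dθ/2 = 5.548 m. Hydraulic radius R = A/P = 4.484/5.548 = 0.8082 m. Q_A = (1/0.025)·4.484·0.8082^(2/3)·√0.008696 = 14.51 m³/s.
Channel B: Flow area A = b·y = 2.2 × 3.01 = 6.622 m². Wetted perimeter P = b + 2y = 2.2 + 2×3.01 = 8.22 m. Hydraulic radius R = A/P = 6.622/8.22 = 0.8056 m. Q_B = (1/0.025)·6.622·0.8056^(2/3)·√0.008696 = 21.39 m³/s.
The larger discharge is 21.39 m³/s and the smaller is 14.51 m³/s; the ratio is 1.47.

1.47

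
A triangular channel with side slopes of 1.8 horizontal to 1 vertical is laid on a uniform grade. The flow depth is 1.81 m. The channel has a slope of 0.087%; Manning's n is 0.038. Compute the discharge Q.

For a triangular section with side slope z = 1.8: A = zy² = 1.8×1.81² = 5.897 m²; P = 2y√(1+z²) = 2×1.81×2.059 = 7.454 m.
Hydraulic radius R = A/P = 5.897/7.454 = 0.7911 m.
Manning's equation: Q = (1/n) A R^(2/3) S^(1/2) = (1/0.038) × 5.897 × 0.7911^(2/3) × 0.00087^(1/2) = 3.92 m³/s.

Q = 3.92 m³/s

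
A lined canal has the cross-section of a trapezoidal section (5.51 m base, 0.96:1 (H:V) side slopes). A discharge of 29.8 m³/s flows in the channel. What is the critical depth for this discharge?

y_c = 1.33 m

At critical depth, Q² T / (g A³) = 1, i.e. A³/T = Q²/g = 29.8²/9.81 = 90.52.
Trying y = 1.59 m: A³/T = 163.5 — high.
Trying y = 1.33 m: A³/T = 91.21 — close enough.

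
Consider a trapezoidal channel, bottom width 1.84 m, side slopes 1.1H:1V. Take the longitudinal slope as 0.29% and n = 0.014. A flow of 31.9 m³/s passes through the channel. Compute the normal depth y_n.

y_n = 2 m

Manning's equation rearranged: A R^(2/3) = nQ / (1·√S) = 0.014 × 31.9 / (√0.0029) = 8.293.
Trying y = 2.4 m: A R^(2/3) = 12.13 — high.
Trying y = 1.65 m: A R^(2/3) = 5.597 — low.
Trying y = 2 m: A R^(2/3) = 8.282 — ≈ 8.293.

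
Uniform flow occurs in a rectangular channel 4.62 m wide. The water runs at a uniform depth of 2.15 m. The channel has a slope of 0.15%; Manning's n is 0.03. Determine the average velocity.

Flow area A = b·y = 4.62 × 2.15 = 9.933 m². Wetted perimeter P = b + 2y = 4.62 + 2×2.15 = 8.92 m.
Hydraulic radius R = A/P = 9.933/8.92 = 1.114 m.
From Manning's equation, V = (1/n) R^(2/3) S^(1/2) = (1/0.03) × 1.114^(2/3) × 0.0015^(1/2) = 1.39 m/s.

V = 1.39 m/s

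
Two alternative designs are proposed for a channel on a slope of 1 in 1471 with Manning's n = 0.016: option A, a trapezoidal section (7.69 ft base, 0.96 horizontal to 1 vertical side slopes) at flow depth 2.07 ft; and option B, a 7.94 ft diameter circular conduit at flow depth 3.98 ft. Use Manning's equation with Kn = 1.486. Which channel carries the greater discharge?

Channel A: With bottom width b = 7.69 ft and side slope z = 0.96: A = (b + zy)y = (7.69 + 0.96×2.07)×2.07 = 20.03 ft²; P = b + 2y√(1+z²) = 7.69 + 2×2.07×1.386 = 13.43 ft. Hydraulic radius R = A/P = 20.03/13.43 = 1.492 ft. Q_A = (1.486/0.016)·20.03·1.492^(2/3)·√0.0006798 = 63.33 ft³/s.
Channel B: For a circular section of diameter D = 7.94 ft at depth y = 3.98 ft, the central angle is θ = 2 arccos(1 − 2y/D) = 3.147 rad. Then A = (D²/8)(θ − sin θ) = 24.84 ft² and P = Dθ/2 = 12.49 ft. Hydraulic radius R = A/P = 24.84/12.49 = 1.988 ft. Q_B = (1.486/0.016)·24.84·1.988^(2/3)·√0.0006798 = 95.09 ft³/s.
Q_A = 63.33 ft³/s vs Q_B = 95.09 ft³/s, so channel B carries more.

channel B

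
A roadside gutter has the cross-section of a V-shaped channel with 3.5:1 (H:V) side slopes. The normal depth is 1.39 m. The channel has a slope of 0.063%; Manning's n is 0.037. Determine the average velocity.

V = 0.519 m/s

For a triangular section with side slope z = 3.5: A = zy² = 3.5×1.39² = 6.762 m²; P = 2y√(1+z²) = 2×1.39×3.64 = 10.12 m.
Hydraulic radius R = A/P = 6.762/10.12 = 0.6683 m.
From Manning's equation, V = (1/n) R^(2/3) S^(1/2) = (1/0.037) × 0.6683^(2/3) × 0.00063^(1/2) = 0.519 m/s.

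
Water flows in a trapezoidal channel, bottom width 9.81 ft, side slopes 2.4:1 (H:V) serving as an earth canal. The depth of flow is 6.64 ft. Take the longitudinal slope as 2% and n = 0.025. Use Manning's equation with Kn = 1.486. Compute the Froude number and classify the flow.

supercritical

With bottom width b = 9.81 ft and side slope z = 2.4: A = (b + zy)y = (9.81 + 2.4×6.64)×6.64 = 171 ft²; P = b + 2y√(1+z²) = 9.81 + 2×6.64×2.6 = 44.34 ft.
Hydraulic radius R = A/P = 171/44.34 = 3.856 ft.
V = (1.486/n) R^(2/3) √S = (1.486/0.025) × 3.856^(2/3) × √0.02 = 20.67 ft/s. Hydraulic depth D_h = A/T = 171/41.68 = 4.101 ft.
Froude number Fr = V/√(g·D_h) = 20.67/√(32.2×4.101) = 1.8, which is greater than 1, so the flow is supercritical.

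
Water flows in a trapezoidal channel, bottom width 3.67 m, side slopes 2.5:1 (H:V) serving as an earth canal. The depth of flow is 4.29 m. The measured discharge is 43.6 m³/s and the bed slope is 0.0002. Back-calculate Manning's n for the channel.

n = 0.035

With bottom width b = 3.67 m and side slope z = 2.5: A = (b + zy)y = (3.67 + 2.5×4.29)×4.29 = 61.75 m²; P = b + 2y√(1+z²) = 3.67 + 2×4.29×2.693 = 26.77 m.
Hydraulic radius R = A/P = 61.75/26.77 = 2.307 m.
Rearranging Manning's equation: n = (1/Q) A R^(2/3) S^(1/2) = (1/43.6) × 61.75 × 2.307^(2/3) × √0.0002 = 0.035.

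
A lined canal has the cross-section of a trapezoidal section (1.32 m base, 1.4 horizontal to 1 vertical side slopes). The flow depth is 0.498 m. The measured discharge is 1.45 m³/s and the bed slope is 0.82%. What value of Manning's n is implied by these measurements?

With bottom width b = 1.32 m and side slope z = 1.4: A = (b + zy)y = (1.32 + 1.4×0.498)×0.498 = 1.005 m²; P = b + 2y√(1+z²) = 1.32 + 2×0.498×1.72 = 3.034 m.
Hydraulic radius R = A/P = 1.005/3.034 = 0.3311 m.
Rearranging Manning's equation: n = (1/Q) A R^(2/3) S^(1/2) = (1/1.45) × 1.005 × 0.3311^(2/3) × √0.0082 = 0.03.

n = 0.03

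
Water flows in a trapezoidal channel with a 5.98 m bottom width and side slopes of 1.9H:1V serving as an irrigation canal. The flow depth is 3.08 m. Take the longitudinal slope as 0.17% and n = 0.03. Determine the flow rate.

Q = 76.8 m³/s

With bottom width b = 5.98 m and side slope z = 1.9: A = (b + zy)y = (5.98 + 1.9×3.08)×3.08 = 36.44 m²; P = b + 2y√(1+z²) = 5.98 + 2×3.08×2.147 = 19.21 m.
Hydraulic radius R = A/P = 36.44/19.21 = 1.897 m.
Manning's equation: Q = (1/n) A R^(2/3) S^(1/2) = (1/0.03) × 36.44 × 1.897^(2/3) × 0.0017^(1/2) = 76.8 m³/s.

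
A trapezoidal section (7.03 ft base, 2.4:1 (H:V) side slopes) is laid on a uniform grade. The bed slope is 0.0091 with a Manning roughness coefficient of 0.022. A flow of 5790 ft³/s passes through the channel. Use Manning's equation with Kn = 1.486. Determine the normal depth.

y_n = 9.82 ft

Manning's equation rearranged: A R^(2/3) = nQ / (1.486·√S) = 0.022 × 5790 / (1.486 × √0.0091) = 898.6.
Try y = 6.93 ft: A R^(2/3) = 399.8 — short.
Try y = 12.5 ft: A R^(2/3) = 1600 — over.
Try y = 9.82 ft: A R^(2/3) = 898.6 — close enough.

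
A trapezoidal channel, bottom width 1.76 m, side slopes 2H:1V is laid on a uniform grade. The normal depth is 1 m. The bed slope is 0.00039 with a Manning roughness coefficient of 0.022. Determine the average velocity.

V = 0.641 m/s

With bottom width b = 1.76 m and side slope z = 2: A = (b + zy)y = (1.76 + 2×1)×1 = 3.76 m²; P = b + 2y√(1+z²) = 1.76 + 2×1×2.236 = 6.232 m.
Hydraulic radius R = A/P = 3.76/6.232 = 0.6033 m.
From Manning's equation, V = (1/n) R^(2/3) S^(1/2) = (1/0.022) × 0.6033^(2/3) × 0.00039^(1/2) = 0.641 m/s.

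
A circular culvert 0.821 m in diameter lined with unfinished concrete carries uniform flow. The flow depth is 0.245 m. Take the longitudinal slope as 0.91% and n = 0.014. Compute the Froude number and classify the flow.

For a circular section of diameter D = 0.821 m at depth y = 0.245 m, the central angle is θ = 2 arccos(1 − 2y/D) = 2.312 rad. Then A = (D²/8)(θ − sin θ) = 0.1326 m² and P = Dθ/2 = 0.9489 m.
Hydraulic radius R = A/P = 0.1326/0.9489 = 0.1397 m.
V = (1/n) R^(2/3) √S = (1/0.014) × 0.1397^(2/3) × √0.0091 = 1.835 m/s. Hydraulic depth D_h = A/T = 0.1326/0.7513 = 0.1765 m.
Froude number Fr = V/√(g·D_h) = 1.835/√(9.81×0.1765) = 1.39, which is greater than 1, so the flow is supercritical.

supercritical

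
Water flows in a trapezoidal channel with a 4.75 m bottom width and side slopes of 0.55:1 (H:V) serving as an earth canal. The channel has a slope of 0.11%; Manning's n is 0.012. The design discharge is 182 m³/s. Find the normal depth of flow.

Manning's equation rearranged: A R^(2/3) = nQ / (1·√S) = 0.012 × 182 / (√0.0011) = 65.85.
Try y = 3.52 m: A R^(2/3) = 35.35 — low.
Try y = 5.46 m: A R^(2/3) = 77.13 — high.
Try y = 5.01 m: A R^(2/3) = 65.96 — close enough.

y_n = 5.01 m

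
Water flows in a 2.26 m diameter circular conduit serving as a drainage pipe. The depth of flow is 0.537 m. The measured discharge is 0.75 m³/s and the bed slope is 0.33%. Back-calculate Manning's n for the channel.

For a circular section of diameter D = 2.26 m at depth y = 0.537 m, the central angle is θ = 2 arccos(1 − 2y/D) = 2.037 rad. Then A = (D²/8)(θ − sin θ) = 0.7299 m² and P = Dθ/2 = 2.301 m.
Hydraulic radius R = A/P = 0.7299/2.301 = 0.3172 m.
Rearranging Manning's equation: n = (1/Q) A R^(2/3) S^(1/2) = (1/0.75) × 0.7299 × 0.3172^(2/3) × √0.0033 = 0.026.

n = 0.026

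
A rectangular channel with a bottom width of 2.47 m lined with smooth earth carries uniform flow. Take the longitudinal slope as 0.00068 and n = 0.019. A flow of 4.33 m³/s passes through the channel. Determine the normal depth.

y_n = 1.62 m

Manning's equation rearranged: A R^(2/3) = nQ / (1·√S) = 0.019 × 4.33 / (√0.00068) = 3.155.
At y = 2.03 m: A R^(2/3) = 4.204 — too large.
At y = 1.4 m: A R^(2/3) = 2.611 — too small.
At y = 1.62 m: A R^(2/3) = 3.157 — matches.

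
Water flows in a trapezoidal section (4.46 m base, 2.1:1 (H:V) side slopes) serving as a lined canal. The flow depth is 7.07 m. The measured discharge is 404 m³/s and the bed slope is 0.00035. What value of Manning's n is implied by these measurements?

n = 0.015

With bottom width b = 4.46 m and side slope z = 2.1: A = (b + zy)y = (4.46 + 2.1×7.07)×7.07 = 136.5 m²; P = b + 2y√(1+z²) = 4.46 + 2×7.07×2.326 = 37.35 m.
Hydraulic radius R = A/P = 136.5/37.35 = 3.655 m.
Rearranging Manning's equation: n = (1/Q) A R^(2/3) S^(1/2) = (1/404) × 136.5 × 3.655^(2/3) × √0.00035 = 0.015.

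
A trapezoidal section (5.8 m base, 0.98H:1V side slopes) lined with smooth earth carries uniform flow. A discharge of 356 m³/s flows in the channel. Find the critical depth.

y_c = 5.38 m

At critical depth, Q² T / (g A³) = 1, i.e. A³/T = Q²/g = 356²/9.81 = 12920.
Trying y = 3.76 m: A³/T = 3444 — too small.
Trying y = 6.39 m: A³/T = 24990 — too large.
Trying y = 5.38 m: A³/T = 12930 — close enough.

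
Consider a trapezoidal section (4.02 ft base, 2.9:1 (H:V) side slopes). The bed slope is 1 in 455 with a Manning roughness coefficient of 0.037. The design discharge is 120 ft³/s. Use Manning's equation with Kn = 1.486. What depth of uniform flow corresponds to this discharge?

y_n = 3.22 ft

Manning's equation rearranged: A R^(2/3) = nQ / (1.486·√S) = 0.037 × 120 / (1.486 × √0.002198) = 63.73.
At y = 2.65 ft: A R^(2/3) = 41.18 — low.
At y = 3.99 ft: A R^(2/3) = 104.7 — high.
At y = 3.22 ft: A R^(2/3) = 63.86 — close enough.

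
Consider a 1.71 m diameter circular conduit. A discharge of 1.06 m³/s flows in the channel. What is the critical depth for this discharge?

y_c = 0.502 m

At critical depth, Q² T / (g A³) = 1, i.e. A³/T = Q²/g = 1.06²/9.81 = 0.1145.
Try y = 0.435 m: A³/T = 0.0654 — low.
Try y = 0.572 m: A³/T = 0.1892 — high.
Try y = 0.502 m: A³/T = 0.1141 — matches.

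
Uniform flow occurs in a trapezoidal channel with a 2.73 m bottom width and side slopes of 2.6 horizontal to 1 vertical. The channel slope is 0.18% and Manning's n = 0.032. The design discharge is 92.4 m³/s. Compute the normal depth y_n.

Manning's equation rearranged: A R^(2/3) = nQ / (1·√S) = 0.032 × 92.4 / (√0.0018) = 69.69.
At y = 4.67 m: A R^(2/3) = 125 — high.
At y = 2.66 m: A R^(2/3) = 33.05 — low.
At y = 3.66 m: A R^(2/3) = 69.68 — ≈ 69.69.

y_n = 3.66 m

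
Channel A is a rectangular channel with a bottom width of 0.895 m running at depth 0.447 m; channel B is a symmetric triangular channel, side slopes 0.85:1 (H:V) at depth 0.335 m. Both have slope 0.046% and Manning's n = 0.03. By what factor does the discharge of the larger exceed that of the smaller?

6.79

Channel A: Flow area A = b·y = 0.895 × 0.447 = 0.4001 m². Wetted perimeter P = b + 2y = 0.895 + 2×0.447 = 1.789 m. Hydraulic radius R = A/P = 0.4001/1.789 = 0.2236 m. Q_A = (1/0.03)·0.4001·0.2236^(2/3)·√0.00046 = 0.1054 m³/s.
Channel B: For a triangular section with side slope z = 0.85: A = zy² = 0.85×0.335² = 0.09539 m²; P = 2y√(1+z²) = 2×0.335×1.312 = 0.8793 m. Hydraulic radius R = A/P = 0.09539/0.8793 = 0.1085 m. Q_B = (1/0.03)·0.09539·0.1085^(2/3)·√0.00046 = 0.01551 m³/s.
The larger discharge is 0.1054 m³/s and the smaller is 0.01551 m³/s; the ratio is 6.79.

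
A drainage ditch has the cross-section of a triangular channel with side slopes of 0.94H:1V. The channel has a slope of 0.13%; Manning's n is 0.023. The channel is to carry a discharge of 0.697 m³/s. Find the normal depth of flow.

Manning's equation rearranged: A R^(2/3) = nQ / (1·√S) = 0.023 × 0.697 / (√0.0013) = 0.4446.
Trying y = 0.764 m: A R^(2/3) = 0.2244 — short.
Trying y = 1.25 m: A R^(2/3) = 0.8342 — over.
Trying y = 0.987 m: A R^(2/3) = 0.4443 — ≈ 0.4446.

y_n = 0.987 m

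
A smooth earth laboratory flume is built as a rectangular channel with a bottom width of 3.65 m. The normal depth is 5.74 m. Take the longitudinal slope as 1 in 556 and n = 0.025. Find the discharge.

Flow area A = b·y = 3.65 × 5.74 = 20.95 m². Wetted perimeter P = b + 2y = 3.65 + 2×5.74 = 15.13 m.
Hydraulic radius R = A/P = 20.95/15.13 = 1.385 m.
Manning's equation: Q = (1/n) A R^(2/3) S^(1/2) = (1/0.025) × 20.95 × 1.385^(2/3) × 0.001799^(1/2) = 44.2 m³/s.

Q = 44.2 m³/s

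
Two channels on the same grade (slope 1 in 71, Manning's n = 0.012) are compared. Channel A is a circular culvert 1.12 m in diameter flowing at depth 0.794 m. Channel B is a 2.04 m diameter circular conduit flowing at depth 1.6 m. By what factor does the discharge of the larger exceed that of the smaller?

Channel A: For a circular section of diameter D = 1.12 m at depth y = 0.794 m, the central angle is θ = 2 arccos(1 − 2y/D) = 4.004 rad. Then A = (D²/8)(θ − sin θ) = 0.7468 m² and P = Dθ/2 = 2.242 m. Hydraulic radius R = A/P = 0.7468/2.242 = 0.3331 m. Q_A = (1/0.012)·0.7468·0.3331^(2/3)·√0.01408 = 3.549 m³/s.
Channel B: For a circular section of diameter D = 2.04 m at depth y = 1.6 m, the central angle is θ = 2 arccos(1 − 2y/D) = 4.351 rad. Then A = (D²/8)(θ − sin θ) = 2.75 m² and P = Dθ/2 = 4.438 m. Hydraulic radius R = A/P = 2.75/4.438 = 0.6196 m. Q_B = (1/0.012)·2.75·0.6196^(2/3)·√0.01408 = 19.77 m³/s.
The larger discharge is 19.77 m³/s and the smaller is 3.549 m³/s; the ratio is 5.57.

5.57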